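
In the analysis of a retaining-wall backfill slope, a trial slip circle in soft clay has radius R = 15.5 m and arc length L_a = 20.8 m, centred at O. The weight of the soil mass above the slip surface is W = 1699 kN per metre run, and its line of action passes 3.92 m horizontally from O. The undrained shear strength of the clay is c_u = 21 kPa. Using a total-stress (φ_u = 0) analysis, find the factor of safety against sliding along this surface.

FS = 1.02

Taking moments about the centre O, the resisting moment is provided by the undrained shear strength acting along the arc:
M_R = c_u·L_a·R = 21·20.80·15.5 = 6770.4 kN·m/m
M_D = W·d = 1699·3.92 = 6660.1 kN·m/m
FS = M_R / M_D = 6770.4 / 6660.1 = 1.017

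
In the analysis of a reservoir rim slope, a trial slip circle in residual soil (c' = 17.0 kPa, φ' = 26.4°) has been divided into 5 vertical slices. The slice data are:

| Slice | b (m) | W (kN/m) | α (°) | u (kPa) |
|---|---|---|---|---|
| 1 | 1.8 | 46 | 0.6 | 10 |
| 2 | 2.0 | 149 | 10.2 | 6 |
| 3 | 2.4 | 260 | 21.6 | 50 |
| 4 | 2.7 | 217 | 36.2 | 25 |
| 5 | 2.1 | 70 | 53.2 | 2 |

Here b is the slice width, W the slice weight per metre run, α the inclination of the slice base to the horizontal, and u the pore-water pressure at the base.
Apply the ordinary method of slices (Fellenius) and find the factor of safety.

Ordinary method of slices: FS = Σ[c'·Δl_i + (W_i cosα_i − u_i·Δl_i)·tanφ'] / Σ W_i sinα_i, with Δl_i = b_i / cosα_i.
Slice 1: Δl = 1.8/cos0.6° = 1.800 m; N'_1 = 46·cos0.6° − 10·1.800 = 28.0; c'Δl = 30.60; W sinα = 0.5
Slice 2: Δl = 2.0/cos10.2° = 2.032 m; N'_2 = 149·cos10.2° − 6·2.032 = 134.5; c'Δl = 34.55; W sinα = 26.4
Slice 3: Δl = 2.4/cos21.6° = 2.581 m; N'_3 = 260·cos21.6° − 50·2.581 = 112.7; c'Δl = 43.88; W sinα = 95.7
Slice 4: Δl = 2.7/cos36.2° = 3.346 m; N'_4 = 217·cos36.2° − 25·3.346 = 91.5; c'Δl = 56.88; W sinα = 128.2
Slice 5: Δl = 2.1/cos53.2° = 3.506 m; N'_5 = 70·cos53.2° − 2·3.506 = 34.9; c'Δl = 59.60; W sinα = 56.1
Σc'Δl = 225.5 kN/m; ΣN' = 401.5 kN/m; ΣW sinα = 306.8 kN/m
Resisting = 225.5 + 401.5·tan26.4° = 225.5 + 199.3 = 424.8 kN/m
FS = 424.8 / 306.8 = 1.385

FS = 1.38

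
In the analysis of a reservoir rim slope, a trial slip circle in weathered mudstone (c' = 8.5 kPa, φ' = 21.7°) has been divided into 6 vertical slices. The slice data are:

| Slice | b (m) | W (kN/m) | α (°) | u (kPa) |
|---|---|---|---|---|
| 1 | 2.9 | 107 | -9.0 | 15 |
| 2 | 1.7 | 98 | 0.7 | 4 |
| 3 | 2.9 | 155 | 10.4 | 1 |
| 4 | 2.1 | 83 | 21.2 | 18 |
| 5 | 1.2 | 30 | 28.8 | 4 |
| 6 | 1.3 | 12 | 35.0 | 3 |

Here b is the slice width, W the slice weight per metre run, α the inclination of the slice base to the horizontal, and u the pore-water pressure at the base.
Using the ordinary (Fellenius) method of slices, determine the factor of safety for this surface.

FS = 3.98

Ordinary method of slices: FS = Σ[c'·Δl_i + (W_i cosα_i − u_i·Δl_i)·tanφ'] / Σ W_i sinα_i, with Δl_i = b_i / cosα_i.
Slice 1: Δl = 2.9/cos(-9.0°) = 2.936 m; N'_1 = 107·cos(-9.0°) − 15·2.936 = 61.6; c'Δl = 24.96; W sinα = -16.7
Slice 2: Δl = 1.7/cos0.7° = 1.700 m; N'_2 = 98·cos0.7° − 4·1.700 = 91.2; c'Δl = 14.45; W sinα = 1.2
Slice 3: Δl = 2.9/cos10.4° = 2.948 m; N'_3 = 155·cos10.4° − 1·2.948 = 149.5; c'Δl = 25.06; W sinα = 28.0
Slice 4: Δl = 2.1/cos21.2° = 2.252 m; N'_4 = 83·cos21.2° − 18·2.252 = 36.8; c'Δl = 19.15; W sinα = 30.0
Slice 5: Δl = 1.2/cos28.8° = 1.369 m; N'_5 = 30·cos28.8° − 4·1.369 = 20.8; c'Δl = 11.64; W sinα = 14.5
Slice 6: Δl = 1.3/cos35.0° = 1.587 m; N'_6 = 12·cos35.0° − 3·1.587 = 5.1; c'Δl = 13.49; W sinα = 6.9
Σc'Δl = 108.7 kN/m; ΣN' = 365.1 kN/m; ΣW sinα = 63.8 kN/m
Resisting = 108.7 + 365.1·tan21.7° = 108.7 + 145.3 = 254.0 kN/m
FS = 254.0 / 63.8 = 3.982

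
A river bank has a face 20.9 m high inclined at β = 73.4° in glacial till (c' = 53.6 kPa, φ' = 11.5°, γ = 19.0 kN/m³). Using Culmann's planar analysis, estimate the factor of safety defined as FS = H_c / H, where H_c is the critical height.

FS = 0.96

H_c = (4c'/γ) · sinβ cosφ' / [1 − cos(β − φ')]
    = (4·53.6/19.0) · sin73.4°·cos11.5° / [1 − cos61.9°]
    = 11.284 · 0.9391 / 0.5290 = 20.03 m
FS = H_c / H = 20.03 / 20.9 = 0.958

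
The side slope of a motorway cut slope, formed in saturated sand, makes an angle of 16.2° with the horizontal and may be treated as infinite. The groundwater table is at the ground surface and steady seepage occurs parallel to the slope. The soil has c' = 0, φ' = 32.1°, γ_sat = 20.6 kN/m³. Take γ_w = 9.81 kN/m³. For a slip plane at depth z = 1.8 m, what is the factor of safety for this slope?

With seepage parallel to the slope and the water table at the surface, the effective normal stress on the slip plane uses the buoyant unit weight γ' = γ_sat − γ_w while the driving shear stress uses γ_sat:
FS = [c' + γ' z cos²β tanφ'] / [γ_sat z sinβ cosβ]
(For c' = 0 this reduces to FS = (γ'/γ_sat)·tanφ'/tanβ.)
γ' = 20.6 − 9.81 = 10.79 kN/m³
Numerator = 0.0 + 10.79·1.8·cos²16.2°·tan32.1° = 0.0 + 10.79·1.8·0.9222·0.6273 = 11.235 kPa
Denominator = 20.6·1.8·sin16.2°·cos16.2° = 20.6·1.8·0.2790·0.9603 = 9.934 kPa
FS = 11.235 / 9.934 = 1.131

FS = 1.13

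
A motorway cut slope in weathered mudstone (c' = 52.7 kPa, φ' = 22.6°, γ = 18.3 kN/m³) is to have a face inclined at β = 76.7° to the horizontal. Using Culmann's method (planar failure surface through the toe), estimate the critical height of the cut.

H_c = 25.02 m

Culmann's analysis gives the critical failure plane at α_cr = (β + φ')/2 = (76.7 + 22.6)/2 = 49.7°, and the critical height
H_c = (4c'/γ) · sinβ cosφ' / [1 − cos(β − φ')]
    = (4·52.7/18.3) · sin76.7°·cos22.6° / [1 − cos(54.1°)]
    = 11.519 · 0.9732·0.9232 / [1 − 0.5864]
    = 11.519 · 0.8984 / 0.4136
    = 25.02 m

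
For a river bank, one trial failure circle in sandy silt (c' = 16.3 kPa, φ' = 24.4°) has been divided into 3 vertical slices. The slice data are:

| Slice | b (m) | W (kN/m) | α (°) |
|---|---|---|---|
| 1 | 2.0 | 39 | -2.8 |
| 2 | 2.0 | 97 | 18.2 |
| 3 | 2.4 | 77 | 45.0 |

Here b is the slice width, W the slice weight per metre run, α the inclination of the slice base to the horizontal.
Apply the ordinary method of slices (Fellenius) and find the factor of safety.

Ordinary method of slices: FS = Σ[c'·Δl_i + (W_i cosα_i)·tanφ'] / Σ W_i sinα_i, with Δl_i = b_i / cosα_i.
Slice 1: Δl = 2.0/cos(-2.8°) = 2.002 m; N'_1 = 39·cos(-2.8°) = 39.0; c'Δl = 32.64; W sinα = -1.9
Slice 2: Δl = 2.0/cos18.2° = 2.105 m; N'_2 = 97·cos18.2° = 92.1; c'Δl = 34.32; W sinα = 30.3
Slice 3: Δl = 2.4/cos45.0° = 3.394 m; N'_3 = 77·cos45.0° = 54.4; c'Δl = 55.32; W sinα = 54.4
Σc'Δl = 122.3 kN/m; ΣN' = 185.5 kN/m; ΣW sinα = 82.8 kN/m
Resisting = 122.3 + 185.5·tan24.4° = 122.3 + 84.2 = 206.4 kN/m
FS = 206.4 / 82.8 = 2.492

FS = 2.49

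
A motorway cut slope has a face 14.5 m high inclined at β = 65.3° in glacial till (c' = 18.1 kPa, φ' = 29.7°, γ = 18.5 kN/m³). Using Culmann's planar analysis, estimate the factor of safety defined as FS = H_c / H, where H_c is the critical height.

FS = 1.14

H_c = (4c'/γ) · sinβ cosφ' / [1 − cos(β − φ')]
    = (4·18.1/18.5) · sin65.3°·cos29.7° / [1 − cos35.6°]
    = 3.914 · 0.7892 / 0.1869 = 16.52 m
FS = H_c / H = 16.52 / 14.5 = 1.140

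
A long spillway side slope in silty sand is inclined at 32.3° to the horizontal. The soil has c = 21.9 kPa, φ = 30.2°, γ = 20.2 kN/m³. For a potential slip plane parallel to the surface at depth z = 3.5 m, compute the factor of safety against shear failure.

FS = 1.61

For an infinite slope with a slip plane parallel to the surface (no pore pressure): FS = [c + γz cos²β tanφ] / [γz sinβ cosβ].
γz = 20.2·3.5 = 70.70 kN/m²
Numerator = 21.9 + 70.70·cos²32.3°·tan30.2° = 21.9 + 70.70·0.7145·0.5820 = 51.299 kPa
Denominator = 70.70·sin32.3°·cos32.3° = 70.70·0.5344·0.8453 = 31.933 kPa
FS = 51.299 / 31.933 = 1.606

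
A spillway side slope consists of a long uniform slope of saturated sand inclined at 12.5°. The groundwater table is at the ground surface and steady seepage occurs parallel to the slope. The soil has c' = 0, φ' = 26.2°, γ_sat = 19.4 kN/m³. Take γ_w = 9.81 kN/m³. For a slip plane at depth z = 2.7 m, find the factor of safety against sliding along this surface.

FS = 1.10

With seepage parallel to the slope and the water table at the surface, the effective normal stress on the slip plane uses the buoyant unit weight γ' = γ_sat − γ_w while the driving shear stress uses γ_sat:
FS = [c' + γ' z cos²β tanφ'] / [γ_sat z sinβ cosβ]
(For c' = 0 this reduces to FS = (γ'/γ_sat)·tanφ'/tanβ.)
γ' = 19.4 − 9.81 = 9.59 kN/m³
Numerator = 0.0 + 9.59·2.7·cos²12.5°·tan26.2° = 0.0 + 9.59·2.7·0.9532·0.4921 = 12.144 kPa
Denominator = 19.4·2.7·sin12.5°·cos12.5° = 19.4·2.7·0.2164·0.9763 = 11.068 kPa
FS = 12.144 / 11.068 = 1.097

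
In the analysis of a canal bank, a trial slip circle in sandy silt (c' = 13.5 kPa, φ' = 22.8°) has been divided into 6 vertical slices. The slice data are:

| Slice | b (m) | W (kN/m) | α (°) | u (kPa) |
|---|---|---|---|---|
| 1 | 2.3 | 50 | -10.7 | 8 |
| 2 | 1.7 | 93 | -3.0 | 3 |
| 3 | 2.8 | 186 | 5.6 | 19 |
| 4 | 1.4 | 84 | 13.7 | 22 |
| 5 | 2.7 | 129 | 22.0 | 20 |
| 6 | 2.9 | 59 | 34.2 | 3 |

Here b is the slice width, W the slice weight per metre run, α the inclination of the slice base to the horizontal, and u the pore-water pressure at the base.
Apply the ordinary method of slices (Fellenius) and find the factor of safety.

FS = 3.48

Ordinary method of slices: FS = Σ[c'·Δl_i + (W_i cosα_i − u_i·Δl_i)·tanφ'] / Σ W_i sinα_i, with Δl_i = b_i / cosα_i.
Slice 1: Δl = 2.3/cos(-10.7°) = 2.341 m; N'_1 = 50·cos(-10.7°) − 8·2.341 = 30.4; c'Δl = 31.60; W sinα = -9.3
Slice 2: Δl = 1.7/cos(-3.0°) = 1.702 m; N'_2 = 93·cos(-3.0°) − 3·1.702 = 87.8; c'Δl = 22.98; W sinα = -4.9
Slice 3: Δl = 2.8/cos5.6° = 2.813 m; N'_3 = 186·cos5.6° − 19·2.813 = 131.7; c'Δl = 37.98; W sinα = 18.2
Slice 4: Δl = 1.4/cos13.7° = 1.441 m; N'_4 = 84·cos13.7° − 22·1.441 = 49.9; c'Δl = 19.45; W sinα = 19.9
Slice 5: Δl = 2.7/cos22.0° = 2.912 m; N'_5 = 129·cos22.0° − 20·2.912 = 61.4; c'Δl = 39.31; W sinα = 48.3
Slice 6: Δl = 2.9/cos34.2° = 3.506 m; N'_6 = 59·cos34.2° − 3·3.506 = 38.3; c'Δl = 47.34; W sinα = 33.2
Σc'Δl = 198.7 kN/m; ΣN' = 399.4 kN/m; ΣW sinα = 105.4 kN/m
Resisting = 198.7 + 399.4·tan22.8° = 198.7 + 167.9 = 366.5 kN/m
FS = 366.5 / 105.4 = 3.478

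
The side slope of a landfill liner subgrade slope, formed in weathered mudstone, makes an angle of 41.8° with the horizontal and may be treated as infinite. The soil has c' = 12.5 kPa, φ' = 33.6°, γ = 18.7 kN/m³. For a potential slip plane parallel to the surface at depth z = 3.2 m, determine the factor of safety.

FS = 1.16

For an infinite slope with a slip plane parallel to the surface (no pore pressure): FS = [c' + γz cos²β tanφ'] / [γz sinβ cosβ].
γz = 18.7·3.2 = 59.84 kN/m²
Numerator = 12.5 + 59.84·cos²41.8°·tan33.6° = 12.5 + 59.84·0.5557·0.6644 = 34.595 kPa
Denominator = 59.84·sin41.8°·cos41.8° = 59.84·0.6665·0.7455 = 29.734 kPa
FS = 34.595 / 29.734 = 1.163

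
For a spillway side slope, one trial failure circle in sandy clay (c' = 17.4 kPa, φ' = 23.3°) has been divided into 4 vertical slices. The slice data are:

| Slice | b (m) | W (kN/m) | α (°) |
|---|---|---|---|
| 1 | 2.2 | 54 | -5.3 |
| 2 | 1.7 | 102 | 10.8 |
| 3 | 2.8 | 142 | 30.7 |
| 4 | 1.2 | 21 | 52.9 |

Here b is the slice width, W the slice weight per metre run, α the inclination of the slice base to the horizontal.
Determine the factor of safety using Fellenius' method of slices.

FS = 2.75

Ordinary method of slices: FS = Σ[c'·Δl_i + (W_i cosα_i)·tanφ'] / Σ W_i sinα_i, with Δl_i = b_i / cosα_i.
Slice 1: Δl = 2.2/cos(-5.3°) = 2.209 m; N'_1 = 54·cos(-5.3°) = 53.8; c'Δl = 38.44; W sinα = -5.0
Slice 2: Δl = 1.7/cos10.8° = 1.731 m; N'_2 = 102·cos10.8° = 100.2; c'Δl = 30.11; W sinα = 19.1
Slice 3: Δl = 2.8/cos30.7° = 3.256 m; N'_3 = 142·cos30.7° = 122.1; c'Δl = 56.66; W sinα = 72.5
Slice 4: Δl = 1.2/cos52.9° = 1.989 m; N'_4 = 21·cos52.9° = 12.7; c'Δl = 34.61; W sinα = 16.7
Σc'Δl = 159.8 kN/m; ΣN' = 288.7 kN/m; ΣW sinα = 103.4 kN/m
Resisting = 159.8 + 288.7·tan23.3° = 159.8 + 124.3 = 284.2 kN/m
FS = 284.2 / 103.4 = 2.749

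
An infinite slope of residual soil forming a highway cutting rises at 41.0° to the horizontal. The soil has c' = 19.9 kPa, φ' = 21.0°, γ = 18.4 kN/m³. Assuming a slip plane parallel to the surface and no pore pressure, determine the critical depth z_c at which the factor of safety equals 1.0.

z_c = 3.91 m

Setting FS = 1.00 in FS = [c' + γz cos²β tanφ'] / [γz sinβ cosβ] and solving for z:
z = c' / [γ cosβ (FS·sinβ − cosβ·tanφ')]
  = 19.9 / [18.4·cos41.0°·(1.00·sin41.0° − cos41.0°·tan21.0°)]
  = 19.9 / [18.4·0.7547·(1.00·0.6561 − 0.7547·0.3839)]
  = 19.9 / 5.0874 = 3.912 m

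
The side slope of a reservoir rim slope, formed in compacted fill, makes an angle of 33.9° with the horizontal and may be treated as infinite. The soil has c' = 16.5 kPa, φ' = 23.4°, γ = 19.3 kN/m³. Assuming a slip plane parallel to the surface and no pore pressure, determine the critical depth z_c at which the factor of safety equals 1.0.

z_c = 5.19 m

Setting FS = 1.00 in FS = [c' + γz cos²β tanφ'] / [γz sinβ cosβ] and solving for z:
z = c' / [γ cosβ (FS·sinβ − cosβ·tanφ')]
  = 16.5 / [19.3·cos33.9°·(1.00·sin33.9° − cos33.9°·tan23.4°)]
  = 16.5 / [19.3·0.8300·(1.00·0.5577 − 0.8300·0.4327)]
  = 16.5 / 3.1809 = 5.187 m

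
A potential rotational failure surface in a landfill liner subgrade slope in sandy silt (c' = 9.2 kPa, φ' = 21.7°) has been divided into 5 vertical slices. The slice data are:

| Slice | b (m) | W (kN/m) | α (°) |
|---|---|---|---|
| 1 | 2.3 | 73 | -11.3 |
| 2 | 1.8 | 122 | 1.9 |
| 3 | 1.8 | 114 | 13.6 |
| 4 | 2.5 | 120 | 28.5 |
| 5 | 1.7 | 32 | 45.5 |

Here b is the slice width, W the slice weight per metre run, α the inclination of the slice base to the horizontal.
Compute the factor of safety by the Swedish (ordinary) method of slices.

Ordinary method of slices: FS = Σ[c'·Δl_i + (W_i cosα_i)·tanφ'] / Σ W_i sinα_i, with Δl_i = b_i / cosα_i.
Slice 1: Δl = 2.3/cos(-11.3°) = 2.345 m; N'_1 = 73·cos(-11.3°) = 71.6; c'Δl = 21.58; W sinα = -14.3
Slice 2: Δl = 1.8/cos1.9° = 1.801 m; N'_2 = 122·cos1.9° = 121.9; c'Δl = 16.57; W sinα = 4.0
Slice 3: Δl = 1.8/cos13.6° = 1.852 m; N'_3 = 114·cos13.6° = 110.8; c'Δl = 17.04; W sinα = 26.8
Slice 4: Δl = 2.5/cos28.5° = 2.845 m; N'_4 = 120·cos28.5° = 105.5; c'Δl = 26.17; W sinα = 57.3
Slice 5: Δl = 1.7/cos45.5° = 2.425 m; N'_5 = 32·cos45.5° = 22.4; c'Δl = 22.31; W sinα = 22.8
Σc'Δl = 103.7 kN/m; ΣN' = 432.2 kN/m; ΣW sinα = 96.6 kN/m
Resisting = 103.7 + 432.2·tan21.7° = 103.7 + 172.0 = 275.7 kN/m
FS = 275.7 / 96.6 = 2.853

FS = 2.85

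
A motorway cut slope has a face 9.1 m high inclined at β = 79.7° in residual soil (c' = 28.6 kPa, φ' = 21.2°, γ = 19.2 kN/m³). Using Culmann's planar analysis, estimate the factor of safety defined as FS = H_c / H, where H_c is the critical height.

FS = 1.26

H_c = (4c'/γ) · sinβ cosφ' / [1 − cos(β − φ')]
    = (4·28.6/19.2) · sin79.7°·cos21.2° / [1 − cos58.5°]
    = 5.958 · 0.9173 / 0.4775 = 11.45 m
FS = H_c / H = 11.45 / 9.1 = 1.258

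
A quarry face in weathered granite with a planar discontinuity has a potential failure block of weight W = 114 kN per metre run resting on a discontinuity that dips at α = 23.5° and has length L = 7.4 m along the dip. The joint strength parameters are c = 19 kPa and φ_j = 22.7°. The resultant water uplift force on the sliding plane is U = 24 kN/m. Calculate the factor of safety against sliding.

FS = 3.83

Resolving the block weight along and normal to the plane and applying the Mohr–Coulomb strength on the joint:
N' = W cosα − U = 114·cos23.5° − 24 = 80.5 kN/m
Driving force T = W sinα = 114·sin23.5° = 45.5 kN/m
Resisting force R = c·L + N'·tanφ_j = 19·7.4 + 80.5·tan22.7° = 140.6 + 33.7 = 174.3 kN/m
FS = R / T = 174.3 / 45.5 = 3.834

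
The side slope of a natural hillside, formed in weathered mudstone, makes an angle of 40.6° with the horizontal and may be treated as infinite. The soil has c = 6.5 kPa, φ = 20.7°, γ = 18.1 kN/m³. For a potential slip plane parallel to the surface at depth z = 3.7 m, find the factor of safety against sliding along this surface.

FS = 0.64

For an infinite slope with a slip plane parallel to the surface (no pore pressure): FS = [c + γz cos²β tanφ] / [γz sinβ cosβ].
γz = 18.1·3.7 = 66.97 kN/m²
Numerator = 6.5 + 66.97·cos²40.6°·tan20.7° = 6.5 + 66.97·0.5765·0.3779 = 21.089 kPa
Denominator = 66.97·sin40.6°·cos40.6° = 66.97·0.6508·0.7593 = 33.091 kPa
FS = 21.089 / 33.091 = 0.637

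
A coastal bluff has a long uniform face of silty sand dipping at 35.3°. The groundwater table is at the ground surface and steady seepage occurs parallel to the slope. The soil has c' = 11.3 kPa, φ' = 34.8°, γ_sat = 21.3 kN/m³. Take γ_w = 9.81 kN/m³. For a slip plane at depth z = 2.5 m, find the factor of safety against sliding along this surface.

FS = 0.98

With seepage parallel to the slope and the water table at the surface, the effective normal stress on the slip plane uses the buoyant unit weight γ' = γ_sat − γ_w while the driving shear stress uses γ_sat:
FS = [c' + γ' z cos²β tanφ'] / [γ_sat z sinβ cosβ]
γ' = 21.3 − 9.81 = 11.49 kN/m³
Numerator = 11.3 + 11.49·2.5·cos²35.3°·tan34.8° = 11.3 + 11.49·2.5·0.6661·0.6950 = 24.598 kPa
Denominator = 21.3·2.5·sin35.3°·cos35.3° = 21.3·2.5·0.5779·0.8161 = 25.113 kPa
FS = 24.598 / 25.113 = 0.979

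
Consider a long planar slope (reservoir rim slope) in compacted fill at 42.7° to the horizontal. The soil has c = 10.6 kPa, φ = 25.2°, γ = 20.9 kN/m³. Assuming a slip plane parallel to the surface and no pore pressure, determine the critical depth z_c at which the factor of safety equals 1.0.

z_c = 2.08 m

Setting FS = 1.00 in FS = [c + γz cos²β tanφ] / [γz sinβ cosβ] and solving for z:
z = c / [γ cosβ (FS·sinβ − cosβ·tanφ)]
  = 10.6 / [20.9·cos42.7°·(1.00·sin42.7° − cos42.7°·tan25.2°)]
  = 10.6 / [20.9·0.7349·(1.00·0.6782 − 0.7349·0.4706)]
  = 10.6 / 5.1046 = 2.077 m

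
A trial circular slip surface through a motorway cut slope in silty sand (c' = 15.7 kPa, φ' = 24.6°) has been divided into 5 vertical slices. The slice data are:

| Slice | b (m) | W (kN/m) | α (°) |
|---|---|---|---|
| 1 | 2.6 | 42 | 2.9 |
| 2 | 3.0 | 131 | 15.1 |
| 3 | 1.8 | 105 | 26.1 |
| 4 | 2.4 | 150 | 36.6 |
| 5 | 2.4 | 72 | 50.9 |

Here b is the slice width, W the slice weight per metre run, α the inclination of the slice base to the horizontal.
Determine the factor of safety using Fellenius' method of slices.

FS = 1.86

Ordinary method of slices: FS = Σ[c'·Δl_i + (W_i cosα_i)·tanφ'] / Σ W_i sinα_i, with Δl_i = b_i / cosα_i.
Slice 1: Δl = 2.6/cos2.9° = 2.603 m; N'_1 = 42·cos2.9° = 41.9; c'Δl = 40.87; W sinα = 2.1
Slice 2: Δl = 3.0/cos15.1° = 3.107 m; N'_2 = 131·cos15.1° = 126.5; c'Δl = 48.78; W sinα = 34.1
Slice 3: Δl = 1.8/cos26.1° = 2.004 m; N'_3 = 105·cos26.1° = 94.3; c'Δl = 31.47; W sinα = 46.2
Slice 4: Δl = 2.4/cos36.6° = 2.989 m; N'_4 = 150·cos36.6° = 120.4; c'Δl = 46.93; W sinα = 89.4
Slice 5: Δl = 2.4/cos50.9° = 3.805 m; N'_5 = 72·cos50.9° = 45.4; c'Δl = 59.75; W sinα = 55.9
Σc'Δl = 227.8 kN/m; ΣN' = 428.5 kN/m; ΣW sinα = 227.8 kN/m
Resisting = 227.8 + 428.5·tan24.6° = 227.8 + 196.2 = 424.0 kN/m
FS = 424.0 / 227.8 = 1.862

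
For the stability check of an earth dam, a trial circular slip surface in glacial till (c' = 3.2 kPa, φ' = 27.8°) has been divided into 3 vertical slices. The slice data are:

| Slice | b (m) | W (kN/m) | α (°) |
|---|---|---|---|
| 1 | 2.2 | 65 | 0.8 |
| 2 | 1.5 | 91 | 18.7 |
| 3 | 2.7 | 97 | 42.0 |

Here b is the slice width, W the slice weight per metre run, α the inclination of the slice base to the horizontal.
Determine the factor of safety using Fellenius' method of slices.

Ordinary method of slices: FS = Σ[c'·Δl_i + (W_i cosα_i)·tanφ'] / Σ W_i sinα_i, with Δl_i = b_i / cosα_i.
Slice 1: Δl = 2.2/cos0.8° = 2.200 m; N'_1 = 65·cos0.8° = 65.0; c'Δl = 7.04; W sinα = 0.9
Slice 2: Δl = 1.5/cos18.7° = 1.584 m; N'_2 = 91·cos18.7° = 86.2; c'Δl = 5.07; W sinα = 29.2
Slice 3: Δl = 2.7/cos42.0° = 3.633 m; N'_3 = 97·cos42.0° = 72.1; c'Δl = 11.63; W sinα = 64.9
Σc'Δl = 23.7 kN/m; ΣN' = 223.3 kN/m; ΣW sinα = 95.0 kN/m
Resisting = 23.7 + 223.3·tan27.8° = 23.7 + 117.7 = 141.5 kN/m
FS = 141.5 / 95.0 = 1.489

FS = 1.49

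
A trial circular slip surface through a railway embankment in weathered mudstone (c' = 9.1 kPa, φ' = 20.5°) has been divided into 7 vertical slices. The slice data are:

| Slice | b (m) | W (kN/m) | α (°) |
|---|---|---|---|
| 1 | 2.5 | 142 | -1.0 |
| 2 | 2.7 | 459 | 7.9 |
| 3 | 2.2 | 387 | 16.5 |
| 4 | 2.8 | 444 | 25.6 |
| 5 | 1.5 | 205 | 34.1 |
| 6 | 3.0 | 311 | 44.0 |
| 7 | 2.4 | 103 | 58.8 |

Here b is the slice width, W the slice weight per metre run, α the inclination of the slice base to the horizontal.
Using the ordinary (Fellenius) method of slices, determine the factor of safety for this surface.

Ordinary method of slices: FS = Σ[c'·Δl_i + (W_i cosα_i)·tanφ'] / Σ W_i sinα_i, with Δl_i = b_i / cosα_i.
Slice 1: Δl = 2.5/cos(-1.0°) = 2.500 m; N'_1 = 142·cos(-1.0°) = 142.0; c'Δl = 22.75; W sinα = -2.5
Slice 2: Δl = 2.7/cos7.9° = 2.726 m; N'_2 = 459·cos7.9° = 454.6; c'Δl = 24.81; W sinα = 63.1
Slice 3: Δl = 2.2/cos16.5° = 2.294 m; N'_3 = 387·cos16.5° = 371.1; c'Δl = 20.88; W sinα = 109.9
Slice 4: Δl = 2.8/cos25.6° = 3.105 m; N'_4 = 444·cos25.6° = 400.4; c'Δl = 28.25; W sinα = 191.8
Slice 5: Δl = 1.5/cos34.1° = 1.811 m; N'_5 = 205·cos34.1° = 169.8; c'Δl = 16.48; W sinα = 114.9
Slice 6: Δl = 3.0/cos44.0° = 4.170 m; N'_6 = 311·cos44.0° = 223.7; c'Δl = 37.95; W sinα = 216.0
Slice 7: Δl = 2.4/cos58.8° = 4.633 m; N'_7 = 103·cos58.8° = 53.4; c'Δl = 42.16; W sinα = 88.1
Σc'Δl = 193.3 kN/m; ΣN' = 1814.9 kN/m; ΣW sinα = 781.4 kN/m
Resisting = 193.3 + 1814.9·tan20.5° = 193.3 + 678.6 = 871.9 kN/m
FS = 871.9 / 781.4 = 1.116

FS = 1.12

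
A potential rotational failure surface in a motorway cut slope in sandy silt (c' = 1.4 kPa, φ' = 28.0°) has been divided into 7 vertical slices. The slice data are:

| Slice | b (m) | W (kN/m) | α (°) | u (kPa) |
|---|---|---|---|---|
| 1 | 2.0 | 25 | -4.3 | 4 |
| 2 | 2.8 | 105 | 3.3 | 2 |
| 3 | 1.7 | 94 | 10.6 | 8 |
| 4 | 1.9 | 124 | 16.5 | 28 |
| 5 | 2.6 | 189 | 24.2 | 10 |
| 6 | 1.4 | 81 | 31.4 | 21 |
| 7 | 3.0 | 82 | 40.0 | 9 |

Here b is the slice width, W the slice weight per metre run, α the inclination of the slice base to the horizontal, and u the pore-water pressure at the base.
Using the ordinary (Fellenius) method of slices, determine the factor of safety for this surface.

FS = 1.18

Ordinary method of slices: FS = Σ[c'·Δl_i + (W_i cosα_i − u_i·Δl_i)·tanφ'] / Σ W_i sinα_i, with Δl_i = b_i / cosα_i.
Slice 1: Δl = 2.0/cos(-4.3°) = 2.006 m; N'_1 = 25·cos(-4.3°) − 4·2.006 = 16.9; c'Δl = 2.81; W sinα = -1.9
Slice 2: Δl = 2.8/cos3.3° = 2.805 m; N'_2 = 105·cos3.3° − 2·2.805 = 99.2; c'Δl = 3.93; W sinα = 6.0
Slice 3: Δl = 1.7/cos10.6° = 1.730 m; N'_3 = 94·cos10.6° − 8·1.730 = 78.6; c'Δl = 2.42; W sinα = 17.3
Slice 4: Δl = 1.9/cos16.5° = 1.982 m; N'_4 = 124·cos16.5° − 28·1.982 = 63.4; c'Δl = 2.77; W sinα = 35.2
Slice 5: Δl = 2.6/cos24.2° = 2.851 m; N'_5 = 189·cos24.2° − 10·2.851 = 143.9; c'Δl = 3.99; W sinα = 77.5
Slice 6: Δl = 1.4/cos31.4° = 1.640 m; N'_6 = 81·cos31.4° − 21·1.640 = 34.7; c'Δl = 2.30; W sinα = 42.2
Slice 7: Δl = 3.0/cos40.0° = 3.916 m; N'_7 = 82·cos40.0° − 9·3.916 = 27.6; c'Δl = 5.48; W sinα = 52.7
Σc'Δl = 23.7 kN/m; ΣN' = 464.2 kN/m; ΣW sinα = 229.1 kN/m
Resisting = 23.7 + 464.2·tan28.0° = 23.7 + 246.8 = 270.5 kN/m
FS = 270.5 / 229.1 = 1.181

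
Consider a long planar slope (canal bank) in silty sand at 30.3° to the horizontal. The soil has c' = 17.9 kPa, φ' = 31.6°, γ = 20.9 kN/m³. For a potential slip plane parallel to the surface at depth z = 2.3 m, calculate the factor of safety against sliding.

For an infinite slope with a slip plane parallel to the surface (no pore pressure): FS = [c' + γz cos²β tanφ'] / [γz sinβ cosβ].
γz = 20.9·2.3 = 48.07 kN/m²
Numerator = 17.9 + 48.07·cos²30.3°·tan31.6° = 17.9 + 48.07·0.7455·0.6152 = 39.945 kPa
Denominator = 48.07·sin30.3°·cos30.3° = 48.07·0.5045·0.8634 = 20.940 kPa
FS = 39.945 / 20.940 = 1.908

FS = 1.91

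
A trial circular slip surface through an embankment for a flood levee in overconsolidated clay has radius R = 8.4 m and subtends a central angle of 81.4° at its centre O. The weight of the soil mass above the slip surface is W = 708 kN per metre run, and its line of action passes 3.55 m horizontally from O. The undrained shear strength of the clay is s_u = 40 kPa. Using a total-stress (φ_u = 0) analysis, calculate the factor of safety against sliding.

FS = 1.60

Taking moments about the centre O, the resisting moment is provided by the undrained shear strength acting along the arc:
Arc length L_a = R·θ = 8.4·(81.4°·π/180) = 8.4·1.4207 = 11.93 m
M_R = s_u·L_a·R = 40·11.93·8.4 = 4009.8 kN·m/m
M_D = W·d = 708·3.55 = 2513.4 kN·m/m
FS = M_R / M_D = 4009.8 / 2513.4 = 1.595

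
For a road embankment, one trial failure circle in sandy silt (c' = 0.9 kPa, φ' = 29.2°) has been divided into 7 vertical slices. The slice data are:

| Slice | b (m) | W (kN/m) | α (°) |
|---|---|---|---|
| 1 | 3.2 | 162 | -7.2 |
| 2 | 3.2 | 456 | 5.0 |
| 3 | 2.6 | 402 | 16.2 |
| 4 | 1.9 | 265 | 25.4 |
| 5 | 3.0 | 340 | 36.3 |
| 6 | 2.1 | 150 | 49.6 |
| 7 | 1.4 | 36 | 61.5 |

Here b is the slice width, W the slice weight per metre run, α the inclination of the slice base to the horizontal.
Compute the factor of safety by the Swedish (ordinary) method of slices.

Ordinary method of slices: FS = Σ[c'·Δl_i + (W_i cosα_i)·tanφ'] / Σ W_i sinα_i, with Δl_i = b_i / cosα_i.
Slice 1: Δl = 3.2/cos(-7.2°) = 3.225 m; N'_1 = 162·cos(-7.2°) = 160.7; c'Δl = 2.90; W sinα = -20.3
Slice 2: Δl = 3.2/cos5.0° = 3.212 m; N'_2 = 456·cos5.0° = 454.3; c'Δl = 2.89; W sinα = 39.7
Slice 3: Δl = 2.6/cos16.2° = 2.708 m; N'_3 = 402·cos16.2° = 386.0; c'Δl = 2.44; W sinα = 112.2
Slice 4: Δl = 1.9/cos25.4° = 2.103 m; N'_4 = 265·cos25.4° = 239.4; c'Δl = 1.89; W sinα = 113.7
Slice 5: Δl = 3.0/cos36.3° = 3.722 m; N'_5 = 340·cos36.3° = 274.0; c'Δl = 3.35; W sinα = 201.3
Slice 6: Δl = 2.1/cos49.6° = 3.240 m; N'_6 = 150·cos49.6° = 97.2; c'Δl = 2.92; W sinα = 114.2
Slice 7: Δl = 1.4/cos61.5° = 2.934 m; N'_7 = 36·cos61.5° = 17.2; c'Δl = 2.64; W sinα = 31.6
Σc'Δl = 19.0 kN/m; ΣN' = 1628.8 kN/m; ΣW sinα = 592.4 kN/m
Resisting = 19.0 + 1628.8·tan29.2° = 19.0 + 910.3 = 929.3 kN/m
FS = 929.3 / 592.4 = 1.569

FS = 1.57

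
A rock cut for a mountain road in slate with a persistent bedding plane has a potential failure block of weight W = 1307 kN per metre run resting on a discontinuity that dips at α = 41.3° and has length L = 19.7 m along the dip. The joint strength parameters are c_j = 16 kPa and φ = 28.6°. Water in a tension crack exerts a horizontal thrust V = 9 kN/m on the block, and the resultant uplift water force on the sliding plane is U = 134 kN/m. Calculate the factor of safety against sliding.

FS = 0.89

Resolving the block weight along and normal to the plane and applying the Mohr–Coulomb strength on the joint:
N' = W cosα − U − V sinα = 1307·cos41.3° − 134 − 9·sin41.3° = 842.0 kN/m
Driving force T = W sinα + V cosα = 1307·sin41.3° + 9·cos41.3° = 869.4 kN/m
Resisting force R = c_j·L + N'·tanφ = 16·19.7 + 842.0·tan28.6° = 315.2 + 459.1 = 774.3 kN/m
FS = R / T = 774.3 / 869.4 = 0.891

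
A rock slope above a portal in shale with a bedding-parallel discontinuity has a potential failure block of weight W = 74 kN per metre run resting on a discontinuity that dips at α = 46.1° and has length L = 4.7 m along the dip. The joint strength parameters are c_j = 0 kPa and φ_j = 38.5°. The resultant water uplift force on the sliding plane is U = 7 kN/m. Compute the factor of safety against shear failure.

Resolving the block weight along and normal to the plane and applying the Mohr–Coulomb strength on the joint:
N' = W cosα − U = 74·cos46.1° − 7 = 44.3 kN/m
Driving force T = W sinα = 74·sin46.1° = 53.3 kN/m
Resisting force R = c_j·L + N'·tanφ_j = 0·4.7 + 44.3·tan38.5° = 0.0 + 35.2 = 35.2 kN/m
FS = R / T = 35.2 / 53.3 = 0.661

FS = 0.66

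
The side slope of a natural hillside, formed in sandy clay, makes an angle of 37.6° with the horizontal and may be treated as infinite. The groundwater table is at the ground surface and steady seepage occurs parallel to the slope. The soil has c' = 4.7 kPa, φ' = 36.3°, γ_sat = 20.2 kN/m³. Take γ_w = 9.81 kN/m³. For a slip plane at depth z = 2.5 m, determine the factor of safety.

FS = 0.68

With seepage parallel to the slope and the water table at the surface, the effective normal stress on the slip plane uses the buoyant unit weight γ' = γ_sat − γ_w while the driving shear stress uses γ_sat:
FS = [c' + γ' z cos²β tanφ'] / [γ_sat z sinβ cosβ]
γ' = 20.2 − 9.81 = 10.39 kN/m³
Numerator = 4.7 + 10.39·2.5·cos²37.6°·tan36.3° = 4.7 + 10.39·2.5·0.6277·0.7346 = 16.677 kPa
Denominator = 20.2·2.5·sin37.6°·cos37.6° = 20.2·2.5·0.6101·0.7923 = 24.412 kPa
FS = 16.677 / 24.412 = 0.683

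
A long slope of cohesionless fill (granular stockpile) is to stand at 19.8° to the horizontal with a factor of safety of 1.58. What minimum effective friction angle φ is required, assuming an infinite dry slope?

FS = tanφ/tanβ ⇒ tanφ = FS · tanβ = 1.58 · tan19.8° = 0.5688
φ = arctan(0.5688) = 29.63°

φ = 29.6°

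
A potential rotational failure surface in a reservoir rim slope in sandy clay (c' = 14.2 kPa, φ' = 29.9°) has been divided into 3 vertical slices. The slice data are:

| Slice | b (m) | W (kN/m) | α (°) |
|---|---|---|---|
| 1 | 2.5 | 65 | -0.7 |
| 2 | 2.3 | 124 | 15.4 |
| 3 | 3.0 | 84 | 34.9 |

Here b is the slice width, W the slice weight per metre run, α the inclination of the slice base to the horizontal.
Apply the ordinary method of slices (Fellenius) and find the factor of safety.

Ordinary method of slices: FS = Σ[c'·Δl_i + (W_i cosα_i)·tanφ'] / Σ W_i sinα_i, with Δl_i = b_i / cosα_i.
Slice 1: Δl = 2.5/cos(-0.7°) = 2.500 m; N'_1 = 65·cos(-0.7°) = 65.0; c'Δl = 35.50; W sinα = -0.8
Slice 2: Δl = 2.3/cos15.4° = 2.386 m; N'_2 = 124·cos15.4° = 119.5; c'Δl = 33.88; W sinα = 32.9
Slice 3: Δl = 3.0/cos34.9° = 3.658 m; N'_3 = 84·cos34.9° = 68.9; c'Δl = 51.94; W sinα = 48.1
Σc'Δl = 121.3 kN/m; ΣN' = 253.4 kN/m; ΣW sinα = 80.2 kN/m
Resisting = 121.3 + 253.4·tan29.9° = 121.3 + 145.7 = 267.1 kN/m
FS = 267.1 / 80.2 = 3.330

FS = 3.33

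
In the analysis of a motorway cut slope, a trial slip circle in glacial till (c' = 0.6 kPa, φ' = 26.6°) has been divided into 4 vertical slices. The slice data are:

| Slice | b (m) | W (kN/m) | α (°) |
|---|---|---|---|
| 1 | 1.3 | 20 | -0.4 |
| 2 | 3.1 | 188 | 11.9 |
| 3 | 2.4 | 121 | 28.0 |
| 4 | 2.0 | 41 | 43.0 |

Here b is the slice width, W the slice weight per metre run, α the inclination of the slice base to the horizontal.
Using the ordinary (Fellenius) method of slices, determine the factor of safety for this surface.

Ordinary method of slices: FS = Σ[c'·Δl_i + (W_i cosα_i)·tanφ'] / Σ W_i sinα_i, with Δl_i = b_i / cosα_i.
Slice 1: Δl = 1.3/cos(-0.4°) = 1.300 m; N'_1 = 20·cos(-0.4°) = 20.0; c'Δl = 0.78; W sinα = -0.1
Slice 2: Δl = 3.1/cos11.9° = 3.168 m; N'_2 = 188·cos11.9° = 184.0; c'Δl = 1.90; W sinα = 38.8
Slice 3: Δl = 2.4/cos28.0° = 2.718 m; N'_3 = 121·cos28.0° = 106.8; c'Δl = 1.63; W sinα = 56.8
Slice 4: Δl = 2.0/cos43.0° = 2.735 m; N'_4 = 41·cos43.0° = 30.0; c'Δl = 1.64; W sinα = 28.0
Σc'Δl = 6.0 kN/m; ΣN' = 340.8 kN/m; ΣW sinα = 123.4 kN/m
Resisting = 6.0 + 340.8·tan26.6° = 6.0 + 170.7 = 176.6 kN/m
FS = 176.6 / 123.4 = 1.431

FS = 1.43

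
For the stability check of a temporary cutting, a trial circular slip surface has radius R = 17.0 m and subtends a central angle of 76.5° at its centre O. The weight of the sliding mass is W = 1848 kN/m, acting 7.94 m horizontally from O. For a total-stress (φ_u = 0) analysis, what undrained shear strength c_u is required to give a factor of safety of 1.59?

FS = c_u·L_a·R / (W·d), so c_u = FS·W·d / (L_a·R).
Arc length L_a = R·θ = 17.0·(76.5°·π/180) = 17.0·1.3352 = 22.70 m
c_u = 1.59·1848·7.94 / (22.70·17.0) = 23330.3 / 385.87 = 60.46 kPa

c_u = 60.5 kPa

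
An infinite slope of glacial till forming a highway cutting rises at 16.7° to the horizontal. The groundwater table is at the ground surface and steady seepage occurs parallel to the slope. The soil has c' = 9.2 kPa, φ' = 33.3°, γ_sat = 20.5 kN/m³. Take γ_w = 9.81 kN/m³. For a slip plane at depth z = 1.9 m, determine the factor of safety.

FS = 2.00

With seepage parallel to the slope and the water table at the surface, the effective normal stress on the slip plane uses the buoyant unit weight γ' = γ_sat − γ_w while the driving shear stress uses γ_sat:
FS = [c' + γ' z cos²β tanφ'] / [γ_sat z sinβ cosβ]
γ' = 20.5 − 9.81 = 10.69 kN/m³
Numerator = 9.2 + 10.69·1.9·cos²16.7°·tan33.3° = 9.2 + 10.69·1.9·0.9174·0.6569 = 21.440 kPa
Denominator = 20.5·1.9·sin16.7°·cos16.7° = 20.5·1.9·0.2874·0.9578 = 10.721 kPa
FS = 21.440 / 10.721 = 2.000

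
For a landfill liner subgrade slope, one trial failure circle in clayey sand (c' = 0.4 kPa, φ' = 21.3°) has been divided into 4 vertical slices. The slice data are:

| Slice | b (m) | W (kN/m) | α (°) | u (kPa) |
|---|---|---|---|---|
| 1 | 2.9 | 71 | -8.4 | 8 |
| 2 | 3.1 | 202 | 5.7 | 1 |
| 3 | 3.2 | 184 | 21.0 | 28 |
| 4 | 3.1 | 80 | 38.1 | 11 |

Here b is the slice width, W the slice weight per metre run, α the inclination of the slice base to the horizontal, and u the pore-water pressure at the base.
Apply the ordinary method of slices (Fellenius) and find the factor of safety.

Ordinary method of slices: FS = Σ[c'·Δl_i + (W_i cosα_i − u_i·Δl_i)·tanφ'] / Σ W_i sinα_i, with Δl_i = b_i / cosα_i.
Slice 1: Δl = 2.9/cos(-8.4°) = 2.931 m; N'_1 = 71·cos(-8.4°) − 8·2.931 = 46.8; c'Δl = 1.17; W sinα = -10.4
Slice 2: Δl = 3.1/cos5.7° = 3.115 m; N'_2 = 202·cos5.7° − 1·3.115 = 197.9; c'Δl = 1.25; W sinα = 20.1
Slice 3: Δl = 3.2/cos21.0° = 3.428 m; N'_3 = 184·cos21.0° − 28·3.428 = 75.8; c'Δl = 1.37; W sinα = 65.9
Slice 4: Δl = 3.1/cos38.1° = 3.939 m; N'_4 = 80·cos38.1° − 11·3.939 = 19.6; c'Δl = 1.58; W sinα = 49.4
Σc'Δl = 5.4 kN/m; ΣN' = 340.1 kN/m; ΣW sinα = 125.0 kN/m
Resisting = 5.4 + 340.1·tan21.3° = 5.4 + 132.6 = 138.0 kN/m
FS = 138.0 / 125.0 = 1.104

FS = 1.10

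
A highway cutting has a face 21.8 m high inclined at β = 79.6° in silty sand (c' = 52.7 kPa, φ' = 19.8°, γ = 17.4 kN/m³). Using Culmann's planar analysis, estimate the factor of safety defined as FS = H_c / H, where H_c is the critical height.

H_c = (4c'/γ) · sinβ cosφ' / [1 − cos(β − φ')]
    = (4·52.7/17.4) · sin79.6°·cos19.8° / [1 − cos59.8°]
    = 12.115 · 0.9254 / 0.4970 = 22.56 m
FS = H_c / H = 22.56 / 21.8 = 1.035

FS = 1.03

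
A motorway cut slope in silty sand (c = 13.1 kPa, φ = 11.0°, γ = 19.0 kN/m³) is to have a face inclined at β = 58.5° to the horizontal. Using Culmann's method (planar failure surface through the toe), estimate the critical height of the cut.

H_c = 7.12 m

Culmann's analysis gives the critical failure plane at α_cr = (β + φ)/2 = (58.5 + 11.0)/2 = 34.8°, and the critical height
H_c = (4c/γ) · sinβ cosφ / [1 − cos(β − φ)]
    = (4·13.1/19.0) · sin58.5°·cos11.0° / [1 − cos(47.5°)]
    = 2.758 · 0.8526·0.9816 / [1 − 0.6756]
    = 2.758 · 0.8370 / 0.3244
    = 7.12 m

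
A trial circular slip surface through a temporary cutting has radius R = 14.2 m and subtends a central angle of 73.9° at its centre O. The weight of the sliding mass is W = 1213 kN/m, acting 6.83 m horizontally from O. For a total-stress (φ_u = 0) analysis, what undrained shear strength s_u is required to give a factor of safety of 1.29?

FS = s_u·L_a·R / (W·d), so s_u = FS·W·d / (L_a·R).
Arc length L_a = R·θ = 14.2·(73.9°·π/180) = 14.2·1.2898 = 18.32 m
s_u = 1.29·1213·6.83 / (18.32·14.2) = 10687.4 / 260.07 = 41.09 kPa

s_u = 41.1 kPa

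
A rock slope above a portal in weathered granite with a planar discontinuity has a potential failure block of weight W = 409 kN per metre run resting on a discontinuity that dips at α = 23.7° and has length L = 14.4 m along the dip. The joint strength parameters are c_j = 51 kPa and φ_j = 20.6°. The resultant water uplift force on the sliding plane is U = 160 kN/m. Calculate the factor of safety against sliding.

FS = 4.96

Resolving the block weight along and normal to the plane and applying the Mohr–Coulomb strength on the joint:
N' = W cosα − U = 409·cos23.7° − 160 = 214.5 kN/m
Driving force T = W sinα = 409·sin23.7° = 164.4 kN/m
Resisting force R = c_j·L + N'·tanφ_j = 51·14.4 + 214.5·tan20.6° = 734.4 + 80.6 = 815.0 kN/m
FS = R / T = 815.0 / 164.4 = 4.958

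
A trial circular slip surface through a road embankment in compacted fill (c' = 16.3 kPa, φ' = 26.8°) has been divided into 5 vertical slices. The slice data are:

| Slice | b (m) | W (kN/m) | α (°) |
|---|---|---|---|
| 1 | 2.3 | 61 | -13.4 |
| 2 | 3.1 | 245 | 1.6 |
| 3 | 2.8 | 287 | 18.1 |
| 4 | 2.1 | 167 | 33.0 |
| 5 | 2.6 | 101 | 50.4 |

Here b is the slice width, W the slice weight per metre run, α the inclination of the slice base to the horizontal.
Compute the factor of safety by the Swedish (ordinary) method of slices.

FS = 2.55

Ordinary method of slices: FS = Σ[c'·Δl_i + (W_i cosα_i)·tanφ'] / Σ W_i sinα_i, with Δl_i = b_i / cosα_i.
Slice 1: Δl = 2.3/cos(-13.4°) = 2.364 m; N'_1 = 61·cos(-13.4°) = 59.3; c'Δl = 38.54; W sinα = -14.1
Slice 2: Δl = 3.1/cos1.6° = 3.101 m; N'_2 = 245·cos1.6° = 244.9; c'Δl = 50.55; W sinα = 6.8
Slice 3: Δl = 2.8/cos18.1° = 2.946 m; N'_3 = 287·cos18.1° = 272.8; c'Δl = 48.02; W sinα = 89.2
Slice 4: Δl = 2.1/cos33.0° = 2.504 m; N'_4 = 167·cos33.0° = 140.1; c'Δl = 40.81; W sinα = 91.0
Slice 5: Δl = 2.6/cos50.4° = 4.079 m; N'_5 = 101·cos50.4° = 64.4; c'Δl = 66.49; W sinα = 77.8
Σc'Δl = 244.4 kN/m; ΣN' = 781.5 kN/m; ΣW sinα = 250.6 kN/m
Resisting = 244.4 + 781.5·tan26.8° = 244.4 + 394.8 = 639.2 kN/m
FS = 639.2 / 250.6 = 2.550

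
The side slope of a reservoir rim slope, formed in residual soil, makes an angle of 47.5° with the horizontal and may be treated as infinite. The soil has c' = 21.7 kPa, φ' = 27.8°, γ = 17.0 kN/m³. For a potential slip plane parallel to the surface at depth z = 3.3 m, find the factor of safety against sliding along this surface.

For an infinite slope with a slip plane parallel to the surface (no pore pressure): FS = [c' + γz cos²β tanφ'] / [γz sinβ cosβ].
γz = 17.0·3.3 = 56.10 kN/m²
Numerator = 21.7 + 56.10·cos²47.5°·tan27.8° = 21.7 + 56.10·0.4564·0.5272 = 35.200 kPa
Denominator = 56.10·sin47.5°·cos47.5° = 56.10·0.7373·0.6756 = 27.943 kPa
FS = 35.200 / 27.943 = 1.260

FS = 1.26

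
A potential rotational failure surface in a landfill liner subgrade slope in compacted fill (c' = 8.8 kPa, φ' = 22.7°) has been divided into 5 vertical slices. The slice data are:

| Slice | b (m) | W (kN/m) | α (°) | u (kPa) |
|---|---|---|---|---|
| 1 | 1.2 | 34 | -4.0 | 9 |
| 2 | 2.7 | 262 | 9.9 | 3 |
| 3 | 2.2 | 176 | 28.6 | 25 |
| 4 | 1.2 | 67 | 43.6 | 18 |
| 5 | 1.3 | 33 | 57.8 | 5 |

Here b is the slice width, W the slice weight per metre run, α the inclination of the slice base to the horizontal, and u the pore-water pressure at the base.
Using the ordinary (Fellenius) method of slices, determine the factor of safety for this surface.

Ordinary method of slices: FS = Σ[c'·Δl_i + (W_i cosα_i − u_i·Δl_i)·tanφ'] / Σ W_i sinα_i, with Δl_i = b_i / cosα_i.
Slice 1: Δl = 1.2/cos(-4.0°) = 1.203 m; N'_1 = 34·cos(-4.0°) − 9·1.203 = 23.1; c'Δl = 10.59; W sinα = -2.4
Slice 2: Δl = 2.7/cos9.9° = 2.741 m; N'_2 = 262·cos9.9° − 3·2.741 = 249.9; c'Δl = 24.12; W sinα = 45.0
Slice 3: Δl = 2.2/cos28.6° = 2.506 m; N'_3 = 176·cos28.6° − 25·2.506 = 91.9; c'Δl = 22.05; W sinα = 84.2
Slice 4: Δl = 1.2/cos43.6° = 1.657 m; N'_4 = 67·cos43.6° − 18·1.657 = 18.7; c'Δl = 14.58; W sinα = 46.2
Slice 5: Δl = 1.3/cos57.8° = 2.440 m; N'_5 = 33·cos57.8° − 5·2.440 = 5.4; c'Δl = 21.47; W sinα = 27.9
Σc'Δl = 92.8 kN/m; ΣN' = 388.9 kN/m; ΣW sinα = 201.1 kN/m
Resisting = 92.8 + 388.9·tan22.7° = 92.8 + 162.7 = 255.5 kN/m
FS = 255.5 / 201.1 = 1.271

FS = 1.27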